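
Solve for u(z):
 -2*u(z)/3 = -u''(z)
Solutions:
 u(z) = C1*exp(-sqrt(6)*z/3) + C2*exp(sqrt(6)*z/3)


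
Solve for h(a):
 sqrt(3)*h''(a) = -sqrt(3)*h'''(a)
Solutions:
 h(a) = C1 + C2*a + C3*exp(-a)


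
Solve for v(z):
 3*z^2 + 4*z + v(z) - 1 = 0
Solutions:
 v(z) = -3*z^2 - 4*z + 1


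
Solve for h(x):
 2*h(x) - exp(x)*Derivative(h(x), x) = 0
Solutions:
 h(x) = C1*exp(-2*exp(-x))


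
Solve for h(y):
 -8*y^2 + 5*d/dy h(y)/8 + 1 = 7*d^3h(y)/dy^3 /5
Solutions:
 h(y) = C1 + C2*exp(-5*sqrt(14)*y/28) + C3*exp(5*sqrt(14)*y/28) + 64*y^3/15 + 6968*y/125


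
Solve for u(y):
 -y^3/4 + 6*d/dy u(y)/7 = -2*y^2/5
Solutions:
 u(y) = C1 + 7*y^4/96 - 7*y^3/45


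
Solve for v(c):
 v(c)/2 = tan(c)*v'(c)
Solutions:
 v(c) = C1*sqrt(sin(c))


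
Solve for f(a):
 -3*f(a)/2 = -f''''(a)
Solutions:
 f(a) = C1*exp(-2^(3/4)*3^(1/4)*a/2) + C2*exp(2^(3/4)*3^(1/4)*a/2) + C3*sin(2^(3/4)*3^(1/4)*a/2) + C4*cos(2^(3/4)*3^(1/4)*a/2)


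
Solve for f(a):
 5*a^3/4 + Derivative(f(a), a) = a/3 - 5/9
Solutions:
 f(a) = C1 - 5*a^4/16 + a^2/6 - 5*a/9


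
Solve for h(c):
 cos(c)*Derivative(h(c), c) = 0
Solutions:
 h(c) = C1


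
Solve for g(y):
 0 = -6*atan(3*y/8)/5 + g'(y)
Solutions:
 g(y) = C1 + 6*y*atan(3*y/8)/5 - 8*log(9*y^2 + 64)/5


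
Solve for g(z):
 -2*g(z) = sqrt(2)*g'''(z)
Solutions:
 g(z) = C3*exp(-2^(1/6)*z) + (C1*sin(2^(1/6)*sqrt(3)*z/2) + C2*cos(2^(1/6)*sqrt(3)*z/2))*exp(2^(1/6)*z/2)


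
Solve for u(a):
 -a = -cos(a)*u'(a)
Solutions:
 u(a) = C1 + Integral(a/cos(a), a)


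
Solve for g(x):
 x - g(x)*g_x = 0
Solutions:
 g(x) = -sqrt(C1 + x^2)
 g(x) = sqrt(C1 + x^2)


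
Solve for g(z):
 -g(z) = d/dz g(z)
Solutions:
 g(z) = C1*exp(-z)


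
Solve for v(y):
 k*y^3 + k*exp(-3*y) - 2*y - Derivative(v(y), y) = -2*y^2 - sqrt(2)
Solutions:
 v(y) = C1 + k*y^4/4 - k*exp(-3*y)/3 + 2*y^3/3 - y^2 + sqrt(2)*y


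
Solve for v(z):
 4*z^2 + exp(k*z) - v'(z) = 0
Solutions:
 v(z) = C1 + 4*z^3/3 + exp(k*z)/k


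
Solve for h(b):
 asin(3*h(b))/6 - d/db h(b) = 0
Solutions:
 Integral(1/asin(3*_y), (_y, h(b))) = C1 + b/6


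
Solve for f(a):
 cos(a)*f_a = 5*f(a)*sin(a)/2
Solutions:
 f(a) = C1/cos(a)^(5/2)


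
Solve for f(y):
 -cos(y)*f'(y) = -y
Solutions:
 f(y) = C1 + Integral(y/cos(y), y)


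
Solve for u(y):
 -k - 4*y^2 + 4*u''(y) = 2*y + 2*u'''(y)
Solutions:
 u(y) = C1 + C2*y + C3*exp(2*y) + y^4/12 + y^3/4 + y^2*(k + 3)/8


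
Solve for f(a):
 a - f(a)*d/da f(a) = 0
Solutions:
 f(a) = -sqrt(C1 + a^2)
 f(a) = sqrt(C1 + a^2)


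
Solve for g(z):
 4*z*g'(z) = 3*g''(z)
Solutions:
 g(z) = C1 + C2*erfi(sqrt(6)*z/3)


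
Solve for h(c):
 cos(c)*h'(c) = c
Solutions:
 h(c) = C1 + Integral(c/cos(c), c)


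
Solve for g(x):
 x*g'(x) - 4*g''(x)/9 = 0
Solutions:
 g(x) = C1 + C2*erfi(3*sqrt(2)*x/4)


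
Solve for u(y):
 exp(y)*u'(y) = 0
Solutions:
 u(y) = C1


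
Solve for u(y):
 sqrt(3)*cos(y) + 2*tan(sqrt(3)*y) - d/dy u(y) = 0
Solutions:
 u(y) = C1 - 2*sqrt(3)*log(cos(sqrt(3)*y))/3 + sqrt(3)*sin(y)


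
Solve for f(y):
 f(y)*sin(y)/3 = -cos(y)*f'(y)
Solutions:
 f(y) = C1*cos(y)^(1/3)


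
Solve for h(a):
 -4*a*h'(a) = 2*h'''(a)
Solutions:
 h(a) = C1 + Integral(C2*airyai(-2^(1/3)*a) + C3*airybi(-2^(1/3)*a), a)


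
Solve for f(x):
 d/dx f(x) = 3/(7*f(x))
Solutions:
 f(x) = -sqrt(C1 + 42*x)/7
 f(x) = sqrt(C1 + 42*x)/7


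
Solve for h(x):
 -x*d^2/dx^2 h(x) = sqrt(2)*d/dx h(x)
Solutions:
 h(x) = C1 + C2*x^(1 - sqrt(2))


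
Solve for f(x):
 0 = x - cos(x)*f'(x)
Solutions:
 f(x) = C1 + Integral(x/cos(x), x)


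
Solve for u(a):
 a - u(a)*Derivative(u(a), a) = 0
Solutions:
 u(a) = -sqrt(C1 + a^2)
 u(a) = sqrt(C1 + a^2)


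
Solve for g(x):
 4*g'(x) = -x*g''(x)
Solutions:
 g(x) = C1 + C2/x^3


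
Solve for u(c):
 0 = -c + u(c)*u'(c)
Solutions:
 u(c) = -sqrt(C1 + c^2)
 u(c) = sqrt(C1 + c^2)


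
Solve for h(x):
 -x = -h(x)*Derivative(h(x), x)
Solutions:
 h(x) = -sqrt(C1 + x^2)
 h(x) = sqrt(C1 + x^2)


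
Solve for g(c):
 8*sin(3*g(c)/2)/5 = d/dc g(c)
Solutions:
 -8*c/5 + log(cos(3*g(c)/2) - 1)/3 - log(cos(3*g(c)/2) + 1)/3 = C1


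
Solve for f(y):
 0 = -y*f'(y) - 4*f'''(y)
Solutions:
 f(y) = C1 + Integral(C2*airyai(-2^(1/3)*y/2) + C3*airybi(-2^(1/3)*y/2), y)


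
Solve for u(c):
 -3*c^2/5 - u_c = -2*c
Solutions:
 u(c) = C1 - c^3/5 + c^2


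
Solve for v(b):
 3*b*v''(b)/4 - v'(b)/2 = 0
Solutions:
 v(b) = C1 + C2*b^(5/3)


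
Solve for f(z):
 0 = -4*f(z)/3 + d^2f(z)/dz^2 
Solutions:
 f(z) = C1*exp(-2*sqrt(3)*z/3) + C2*exp(2*sqrt(3)*z/3)


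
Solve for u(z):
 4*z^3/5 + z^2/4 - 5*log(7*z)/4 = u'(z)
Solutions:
 u(z) = C1 + z^4/5 + z^3/12 - 5*z*log(z)/4 - 5*z*log(7)/4 + 5*z/4


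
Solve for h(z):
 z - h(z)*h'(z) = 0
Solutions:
 h(z) = -sqrt(C1 + z^2)
 h(z) = sqrt(C1 + z^2)


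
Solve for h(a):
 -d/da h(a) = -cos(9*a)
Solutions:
 h(a) = C1 + sin(9*a)/9


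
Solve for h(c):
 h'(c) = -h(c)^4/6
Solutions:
 h(c) = 2^(1/3)*(1/(C1 + c))^(1/3)
 h(c) = 2^(1/3)*(-1 - sqrt(3)*I)*(1/(C1 + c))^(1/3)/2
 h(c) = 2^(1/3)*(-1 + sqrt(3)*I)*(1/(C1 + c))^(1/3)/2


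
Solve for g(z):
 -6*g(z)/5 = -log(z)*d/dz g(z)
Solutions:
 g(z) = C1*exp(6*li(z)/5)


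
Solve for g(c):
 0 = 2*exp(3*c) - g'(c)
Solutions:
 g(c) = C1 + 2*exp(3*c)/3


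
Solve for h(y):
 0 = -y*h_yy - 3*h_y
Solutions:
 h(y) = C1 + C2/y^2


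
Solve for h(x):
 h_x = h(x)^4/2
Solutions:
 h(x) = 2^(1/3)*(-1/(C1 + 3*x))^(1/3)
 h(x) = 2^(1/3)*(-1/(C1 + x))^(1/3)*(-3^(2/3) - 3*3^(1/6)*I)/6
 h(x) = 2^(1/3)*(-1/(C1 + x))^(1/3)*(-3^(2/3) + 3*3^(1/6)*I)/6


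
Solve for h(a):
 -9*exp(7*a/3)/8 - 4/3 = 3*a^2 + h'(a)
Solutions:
 h(a) = C1 - a^3 - 4*a/3 - 27*exp(7*a/3)/56


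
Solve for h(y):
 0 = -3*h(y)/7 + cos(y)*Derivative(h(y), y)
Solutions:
 h(y) = C1*(sin(y) + 1)^(3/14)/(sin(y) - 1)^(3/14)


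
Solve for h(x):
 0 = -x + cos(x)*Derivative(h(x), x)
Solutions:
 h(x) = C1 + Integral(x/cos(x), x)


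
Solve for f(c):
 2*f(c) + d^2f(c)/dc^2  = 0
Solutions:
 f(c) = C1*sin(sqrt(2)*c) + C2*cos(sqrt(2)*c)


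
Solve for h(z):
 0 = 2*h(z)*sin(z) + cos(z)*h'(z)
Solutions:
 h(z) = C1*cos(z)^2


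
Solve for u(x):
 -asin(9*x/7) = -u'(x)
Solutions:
 u(x) = C1 + x*asin(9*x/7) + sqrt(49 - 81*x^2)/9


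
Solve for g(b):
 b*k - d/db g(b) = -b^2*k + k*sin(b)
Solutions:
 g(b) = C1 + b^3*k/3 + b^2*k/2 + k*cos(b)


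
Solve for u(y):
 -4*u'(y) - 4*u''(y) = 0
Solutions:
 u(y) = C1 + C2*exp(-y)


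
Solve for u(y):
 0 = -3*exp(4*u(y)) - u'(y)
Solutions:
 u(y) = log(-I*(1/(C1 + 12*y))^(1/4))
 u(y) = log(I*(1/(C1 + 12*y))^(1/4))
 u(y) = log(-(1/(C1 + 12*y))^(1/4))
 u(y) = log(1/(C1 + 12*y))/4


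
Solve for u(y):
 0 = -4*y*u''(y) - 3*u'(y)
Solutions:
 u(y) = C1 + C2*y^(1/4)


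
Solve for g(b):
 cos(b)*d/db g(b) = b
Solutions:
 g(b) = C1 + Integral(b/cos(b), b)


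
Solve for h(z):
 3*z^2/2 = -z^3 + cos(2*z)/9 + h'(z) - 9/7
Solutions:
 h(z) = C1 + z^4/4 + z^3/2 + 9*z/7 - sin(2*z)/18


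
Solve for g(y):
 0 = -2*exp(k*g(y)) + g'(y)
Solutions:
 g(y) = Piecewise((log(-1/(C1*k + 2*k*y))/k, Ne(k, 0)), (nan, True))
 g(y) = Piecewise((C1 + 2*y, Eq(k, 0)), (nan, True))


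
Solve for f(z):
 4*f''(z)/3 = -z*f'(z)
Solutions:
 f(z) = C1 + C2*erf(sqrt(6)*z/4)


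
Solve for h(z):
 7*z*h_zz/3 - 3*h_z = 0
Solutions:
 h(z) = C1 + C2*z^(16/7)


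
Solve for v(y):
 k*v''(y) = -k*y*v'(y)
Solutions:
 v(y) = C1 + C2*erf(sqrt(2)*y/2)


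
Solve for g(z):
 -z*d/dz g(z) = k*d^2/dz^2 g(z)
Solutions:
 g(z) = C1 + C2*sqrt(k)*erf(sqrt(2)*z*sqrt(1/k)/2)


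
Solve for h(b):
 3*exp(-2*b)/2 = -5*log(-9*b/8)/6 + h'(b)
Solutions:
 h(b) = C1 + 5*b*log(-b)/6 + 5*b*(-3*log(2) - 1 + 2*log(3))/6 - 3*exp(-2*b)/4


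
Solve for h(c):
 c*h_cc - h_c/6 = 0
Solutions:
 h(c) = C1 + C2*c^(7/6)


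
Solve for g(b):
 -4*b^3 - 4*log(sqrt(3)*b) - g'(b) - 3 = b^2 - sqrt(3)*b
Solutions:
 g(b) = C1 - b^4 - b^3/3 + sqrt(3)*b^2/2 - 4*b*log(b) - b*log(9) + b


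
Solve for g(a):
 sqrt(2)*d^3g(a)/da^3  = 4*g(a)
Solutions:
 g(a) = C3*exp(sqrt(2)*a) + (C1*sin(sqrt(6)*a/2) + C2*cos(sqrt(6)*a/2))*exp(-sqrt(2)*a/2)


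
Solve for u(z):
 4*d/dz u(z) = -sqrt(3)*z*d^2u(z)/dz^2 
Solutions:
 u(z) = C1 + C2*z^(1 - 4*sqrt(3)/3)


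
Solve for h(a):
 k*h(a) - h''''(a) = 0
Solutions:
 h(a) = C1*exp(-a*k^(1/4)) + C2*exp(a*k^(1/4)) + C3*exp(-I*a*k^(1/4)) + C4*exp(I*a*k^(1/4))


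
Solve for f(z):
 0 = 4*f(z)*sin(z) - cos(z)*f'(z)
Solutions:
 f(z) = C1/cos(z)^4


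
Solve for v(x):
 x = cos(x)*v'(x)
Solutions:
 v(x) = C1 + Integral(x/cos(x), x)


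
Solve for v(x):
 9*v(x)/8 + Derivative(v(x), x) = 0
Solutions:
 v(x) = C1*exp(-9*x/8)


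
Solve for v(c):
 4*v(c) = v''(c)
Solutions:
 v(c) = C1*exp(-2*c) + C2*exp(2*c)


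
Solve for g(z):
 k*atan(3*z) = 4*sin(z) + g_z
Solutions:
 g(z) = C1 + k*(z*atan(3*z) - log(9*z^2 + 1)/6) + 4*cos(z)


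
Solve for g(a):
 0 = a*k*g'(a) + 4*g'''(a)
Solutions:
 g(a) = C1 + Integral(C2*airyai(2^(1/3)*a*(-k)^(1/3)/2) + C3*airybi(2^(1/3)*a*(-k)^(1/3)/2), a)


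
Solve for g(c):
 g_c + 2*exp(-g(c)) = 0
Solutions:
 g(c) = log(C1 - 2*c)


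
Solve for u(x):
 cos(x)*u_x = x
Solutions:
 u(x) = C1 + Integral(x/cos(x), x)


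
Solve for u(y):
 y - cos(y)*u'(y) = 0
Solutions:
 u(y) = C1 + Integral(y/cos(y), y)


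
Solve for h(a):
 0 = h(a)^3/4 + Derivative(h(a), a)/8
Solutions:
 h(a) = -sqrt(2)*sqrt(-1/(C1 - 2*a))/2
 h(a) = sqrt(2)*sqrt(-1/(C1 - 2*a))/2


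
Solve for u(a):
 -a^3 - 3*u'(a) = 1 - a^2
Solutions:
 u(a) = C1 - a^4/12 + a^3/9 - a/3


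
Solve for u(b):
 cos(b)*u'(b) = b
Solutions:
 u(b) = C1 + Integral(b/cos(b), b)


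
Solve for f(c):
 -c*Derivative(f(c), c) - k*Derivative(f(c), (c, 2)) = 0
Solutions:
 f(c) = C1 + C2*sqrt(k)*erf(sqrt(2)*c*sqrt(1/k)/2)


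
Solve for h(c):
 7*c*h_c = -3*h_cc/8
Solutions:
 h(c) = C1 + C2*erf(2*sqrt(21)*c/3)


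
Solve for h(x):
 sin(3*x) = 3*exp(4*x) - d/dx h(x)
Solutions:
 h(x) = C1 + 3*exp(4*x)/4 + cos(3*x)/3


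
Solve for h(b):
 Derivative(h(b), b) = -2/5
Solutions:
 h(b) = C1 - 2*b/5


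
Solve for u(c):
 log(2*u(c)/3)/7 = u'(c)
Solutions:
 -7*Integral(1/(log(_y) - log(3) + log(2)), (_y, u(c))) = C1 - c


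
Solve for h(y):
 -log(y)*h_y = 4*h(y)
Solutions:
 h(y) = C1*exp(-4*li(y))


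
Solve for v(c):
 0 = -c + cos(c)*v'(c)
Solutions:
 v(c) = C1 + Integral(c/cos(c), c)


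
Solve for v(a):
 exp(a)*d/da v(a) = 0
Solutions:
 v(a) = C1


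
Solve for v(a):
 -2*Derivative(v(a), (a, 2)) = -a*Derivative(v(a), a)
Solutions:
 v(a) = C1 + C2*erfi(a/2)


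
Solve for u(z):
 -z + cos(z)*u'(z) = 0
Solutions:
 u(z) = C1 + Integral(z/cos(z), z)


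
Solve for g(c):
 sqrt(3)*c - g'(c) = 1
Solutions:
 g(c) = C1 + sqrt(3)*c^2/2 - c


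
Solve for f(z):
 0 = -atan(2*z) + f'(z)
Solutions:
 f(z) = C1 + z*atan(2*z) - log(4*z^2 + 1)/4


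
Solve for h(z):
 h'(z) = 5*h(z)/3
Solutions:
 h(z) = C1*exp(5*z/3)


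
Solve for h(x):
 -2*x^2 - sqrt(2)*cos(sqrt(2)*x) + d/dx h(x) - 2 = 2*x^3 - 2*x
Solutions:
 h(x) = C1 + x^4/2 + 2*x^3/3 - x^2 + 2*x + sin(sqrt(2)*x)


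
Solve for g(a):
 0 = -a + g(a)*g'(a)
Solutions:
 g(a) = -sqrt(C1 + a^2)
 g(a) = sqrt(C1 + a^2)


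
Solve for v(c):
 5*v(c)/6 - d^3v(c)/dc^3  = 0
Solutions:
 v(c) = C3*exp(5^(1/3)*6^(2/3)*c/6) + (C1*sin(2^(2/3)*3^(1/6)*5^(1/3)*c/4) + C2*cos(2^(2/3)*3^(1/6)*5^(1/3)*c/4))*exp(-5^(1/3)*6^(2/3)*c/12)


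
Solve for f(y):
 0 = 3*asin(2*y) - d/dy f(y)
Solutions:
 f(y) = C1 + 3*y*asin(2*y) + 3*sqrt(1 - 4*y^2)/2


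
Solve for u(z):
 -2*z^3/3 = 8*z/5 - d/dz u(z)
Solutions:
 u(z) = C1 + z^4/6 + 4*z^2/5


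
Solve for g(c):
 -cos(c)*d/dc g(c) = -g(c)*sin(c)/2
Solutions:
 g(c) = C1/sqrt(cos(c))


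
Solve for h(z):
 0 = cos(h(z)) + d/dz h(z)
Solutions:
 h(z) = pi - asin((C1 + exp(2*z))/(C1 - exp(2*z)))
 h(z) = asin((C1 + exp(2*z))/(C1 - exp(2*z)))


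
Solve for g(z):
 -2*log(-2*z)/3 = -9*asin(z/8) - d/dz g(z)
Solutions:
 g(z) = C1 + 2*z*log(-z)/3 - 9*z*asin(z/8) - 2*z/3 + 2*z*log(2)/3 - 9*sqrt(64 - z^2)


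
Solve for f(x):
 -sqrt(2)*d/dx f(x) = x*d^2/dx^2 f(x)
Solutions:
 f(x) = C1 + C2*x^(1 - sqrt(2))


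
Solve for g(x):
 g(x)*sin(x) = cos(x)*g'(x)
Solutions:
 g(x) = C1/cos(x)


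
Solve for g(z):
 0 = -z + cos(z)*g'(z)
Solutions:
 g(z) = C1 + Integral(z/cos(z), z)


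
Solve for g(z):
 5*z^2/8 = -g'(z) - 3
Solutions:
 g(z) = C1 - 5*z^3/24 - 3*z


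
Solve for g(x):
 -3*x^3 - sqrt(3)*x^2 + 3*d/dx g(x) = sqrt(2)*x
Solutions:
 g(x) = C1 + x^4/4 + sqrt(3)*x^3/9 + sqrt(2)*x^2/6


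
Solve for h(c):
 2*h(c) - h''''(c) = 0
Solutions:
 h(c) = C1*exp(-2^(1/4)*c) + C2*exp(2^(1/4)*c) + C3*sin(2^(1/4)*c) + C4*cos(2^(1/4)*c)


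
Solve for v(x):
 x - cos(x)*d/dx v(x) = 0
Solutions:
 v(x) = C1 + Integral(x/cos(x), x)


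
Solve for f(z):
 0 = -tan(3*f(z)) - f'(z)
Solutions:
 f(z) = -asin(C1*exp(-3*z))/3 + pi/3
 f(z) = asin(C1*exp(-3*z))/3


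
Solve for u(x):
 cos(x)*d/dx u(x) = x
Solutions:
 u(x) = C1 + Integral(x/cos(x), x)


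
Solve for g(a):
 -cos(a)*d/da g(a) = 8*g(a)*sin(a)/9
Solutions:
 g(a) = C1*cos(a)^(8/9)


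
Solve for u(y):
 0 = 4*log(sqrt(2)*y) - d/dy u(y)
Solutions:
 u(y) = C1 + 4*y*log(y) - 4*y + y*log(4)


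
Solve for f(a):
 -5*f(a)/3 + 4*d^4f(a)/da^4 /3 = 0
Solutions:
 f(a) = C1*exp(-sqrt(2)*5^(1/4)*a/2) + C2*exp(sqrt(2)*5^(1/4)*a/2) + C3*sin(sqrt(2)*5^(1/4)*a/2) + C4*cos(sqrt(2)*5^(1/4)*a/2)


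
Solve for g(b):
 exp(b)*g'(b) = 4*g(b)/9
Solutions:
 g(b) = C1*exp(-4*exp(-b)/9)


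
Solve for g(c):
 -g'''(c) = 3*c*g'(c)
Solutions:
 g(c) = C1 + Integral(C2*airyai(-3^(1/3)*c) + C3*airybi(-3^(1/3)*c), c)


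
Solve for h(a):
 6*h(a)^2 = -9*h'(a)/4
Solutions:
 h(a) = 3/(C1 + 8*a)


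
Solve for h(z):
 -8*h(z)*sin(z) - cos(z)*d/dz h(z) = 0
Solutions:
 h(z) = C1*cos(z)^8


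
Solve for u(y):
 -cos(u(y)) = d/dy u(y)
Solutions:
 u(y) = pi - asin((C1 + exp(2*y))/(C1 - exp(2*y)))
 u(y) = asin((C1 + exp(2*y))/(C1 - exp(2*y)))


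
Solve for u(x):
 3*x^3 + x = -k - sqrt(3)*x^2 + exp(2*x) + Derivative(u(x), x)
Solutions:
 u(x) = C1 + k*x + 3*x^4/4 + sqrt(3)*x^3/3 + x^2/2 - exp(2*x)/2


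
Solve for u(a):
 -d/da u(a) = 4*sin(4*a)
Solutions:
 u(a) = C1 + cos(4*a)


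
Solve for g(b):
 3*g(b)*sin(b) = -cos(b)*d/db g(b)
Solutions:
 g(b) = C1*cos(b)^3


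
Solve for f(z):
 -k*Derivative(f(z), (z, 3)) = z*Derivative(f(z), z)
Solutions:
 f(z) = C1 + Integral(C2*airyai(z*(-1/k)^(1/3)) + C3*airybi(z*(-1/k)^(1/3)), z)


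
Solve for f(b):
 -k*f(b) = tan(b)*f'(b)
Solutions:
 f(b) = C1*exp(-k*log(sin(b)))


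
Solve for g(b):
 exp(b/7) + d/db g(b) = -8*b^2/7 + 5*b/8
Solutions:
 g(b) = C1 - 8*b^3/21 + 5*b^2/16 - 7*exp(b/7)


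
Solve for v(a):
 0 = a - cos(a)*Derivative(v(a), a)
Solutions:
 v(a) = C1 + Integral(a/cos(a), a)


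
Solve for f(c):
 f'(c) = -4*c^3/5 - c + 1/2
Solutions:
 f(c) = C1 - c^4/5 - c^2/2 + c/2


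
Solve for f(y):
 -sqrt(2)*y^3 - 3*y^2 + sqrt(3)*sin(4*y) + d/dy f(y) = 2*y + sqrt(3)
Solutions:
 f(y) = C1 + sqrt(2)*y^4/4 + y^3 + y^2 + sqrt(3)*y + sqrt(3)*cos(4*y)/4


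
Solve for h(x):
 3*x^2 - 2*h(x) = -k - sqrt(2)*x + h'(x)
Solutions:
 h(x) = C1*exp(-2*x) + k/2 + 3*x^2/2 - 3*x/2 + sqrt(2)*x/2 - sqrt(2)/4 + 3/4


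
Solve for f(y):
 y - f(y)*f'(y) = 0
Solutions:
 f(y) = -sqrt(C1 + y^2)
 f(y) = sqrt(C1 + y^2)


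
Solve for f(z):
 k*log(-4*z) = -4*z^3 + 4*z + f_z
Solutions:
 f(z) = C1 + k*z*log(-z) + k*z*(-1 + 2*log(2)) + z^4 - 2*z^2


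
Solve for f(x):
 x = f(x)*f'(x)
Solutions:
 f(x) = -sqrt(C1 + x^2)
 f(x) = sqrt(C1 + x^2)


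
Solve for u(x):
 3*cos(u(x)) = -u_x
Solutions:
 u(x) = pi - asin((C1 + exp(6*x))/(C1 - exp(6*x)))
 u(x) = asin((C1 + exp(6*x))/(C1 - exp(6*x)))


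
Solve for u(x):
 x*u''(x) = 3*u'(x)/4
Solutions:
 u(x) = C1 + C2*x^(7/4)


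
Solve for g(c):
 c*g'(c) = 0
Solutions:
 g(c) = C1


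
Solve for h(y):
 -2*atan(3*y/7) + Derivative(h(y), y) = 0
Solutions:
 h(y) = C1 + 2*y*atan(3*y/7) - 7*log(9*y^2 + 49)/3


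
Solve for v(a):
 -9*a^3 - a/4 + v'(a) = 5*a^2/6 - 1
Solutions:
 v(a) = C1 + 9*a^4/4 + 5*a^3/18 + a^2/8 - a


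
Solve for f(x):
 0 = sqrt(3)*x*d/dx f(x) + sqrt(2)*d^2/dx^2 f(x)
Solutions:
 f(x) = C1 + C2*erf(6^(1/4)*x/2)


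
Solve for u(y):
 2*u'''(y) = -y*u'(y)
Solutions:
 u(y) = C1 + Integral(C2*airyai(-2^(2/3)*y/2) + C3*airybi(-2^(2/3)*y/2), y)


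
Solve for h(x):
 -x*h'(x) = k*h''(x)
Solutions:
 h(x) = C1 + C2*sqrt(k)*erf(sqrt(2)*x*sqrt(1/k)/2)


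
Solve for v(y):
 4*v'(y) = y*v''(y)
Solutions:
 v(y) = C1 + C2*y^5


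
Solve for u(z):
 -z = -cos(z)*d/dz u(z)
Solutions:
 u(z) = C1 + Integral(z/cos(z), z)


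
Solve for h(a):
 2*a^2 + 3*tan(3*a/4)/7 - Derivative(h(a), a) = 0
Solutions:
 h(a) = C1 + 2*a^3/3 - 4*log(cos(3*a/4))/7


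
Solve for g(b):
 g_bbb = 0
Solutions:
 g(b) = C1 + C2*b + C3*b^2


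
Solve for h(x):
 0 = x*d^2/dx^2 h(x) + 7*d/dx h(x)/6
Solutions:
 h(x) = C1 + C2/x^(1/6)


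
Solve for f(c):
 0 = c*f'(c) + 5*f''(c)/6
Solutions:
 f(c) = C1 + C2*erf(sqrt(15)*c/5)


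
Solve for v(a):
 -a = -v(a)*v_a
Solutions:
 v(a) = -sqrt(C1 + a^2)
 v(a) = sqrt(C1 + a^2)


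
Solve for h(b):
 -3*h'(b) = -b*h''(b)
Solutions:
 h(b) = C1 + C2*b^4


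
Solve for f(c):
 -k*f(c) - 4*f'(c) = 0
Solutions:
 f(c) = C1*exp(-c*k/4)


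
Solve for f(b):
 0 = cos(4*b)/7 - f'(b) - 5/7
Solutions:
 f(b) = C1 - 5*b/7 + sin(4*b)/28


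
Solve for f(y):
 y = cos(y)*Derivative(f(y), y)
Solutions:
 f(y) = C1 + Integral(y/cos(y), y)


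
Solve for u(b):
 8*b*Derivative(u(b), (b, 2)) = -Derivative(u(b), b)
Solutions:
 u(b) = C1 + C2*b^(7/8)


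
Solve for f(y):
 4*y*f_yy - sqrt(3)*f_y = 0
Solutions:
 f(y) = C1 + C2*y^(sqrt(3)/4 + 1)


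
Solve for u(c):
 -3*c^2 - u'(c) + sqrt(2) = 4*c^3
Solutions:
 u(c) = C1 - c^4 - c^3 + sqrt(2)*c


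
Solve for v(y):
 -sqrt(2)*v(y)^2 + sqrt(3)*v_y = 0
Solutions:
 v(y) = -3/(C1 + sqrt(6)*y)


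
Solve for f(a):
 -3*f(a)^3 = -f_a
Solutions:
 f(a) = -sqrt(2)*sqrt(-1/(C1 + 3*a))/2
 f(a) = sqrt(2)*sqrt(-1/(C1 + 3*a))/2


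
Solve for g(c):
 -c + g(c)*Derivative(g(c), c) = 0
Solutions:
 g(c) = -sqrt(C1 + c^2)
 g(c) = sqrt(C1 + c^2)


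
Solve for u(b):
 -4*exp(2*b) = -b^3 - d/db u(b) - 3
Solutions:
 u(b) = C1 - b^4/4 - 3*b + 2*exp(2*b)


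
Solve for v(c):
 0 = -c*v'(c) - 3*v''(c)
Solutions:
 v(c) = C1 + C2*erf(sqrt(6)*c/6)


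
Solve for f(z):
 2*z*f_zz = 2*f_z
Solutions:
 f(z) = C1 + C2*z^2


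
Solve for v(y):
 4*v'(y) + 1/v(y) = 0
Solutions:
 v(y) = -sqrt(C1 - 2*y)/2
 v(y) = sqrt(C1 - 2*y)/2


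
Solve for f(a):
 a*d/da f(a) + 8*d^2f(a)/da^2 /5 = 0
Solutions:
 f(a) = C1 + C2*erf(sqrt(5)*a/4)


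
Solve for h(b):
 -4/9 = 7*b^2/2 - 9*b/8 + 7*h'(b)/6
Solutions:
 h(b) = C1 - b^3 + 27*b^2/56 - 8*b/21


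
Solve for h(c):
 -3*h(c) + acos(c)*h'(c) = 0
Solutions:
 h(c) = C1*exp(3*Integral(1/acos(c), c))


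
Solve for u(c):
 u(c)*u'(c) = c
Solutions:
 u(c) = -sqrt(C1 + c^2)
 u(c) = sqrt(C1 + c^2)


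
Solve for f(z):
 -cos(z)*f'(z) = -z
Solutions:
 f(z) = C1 + Integral(z/cos(z), z)


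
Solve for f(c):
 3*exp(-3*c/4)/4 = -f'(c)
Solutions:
 f(c) = C1 + exp(-3*c/4)


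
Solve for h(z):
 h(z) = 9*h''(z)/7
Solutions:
 h(z) = C1*exp(-sqrt(7)*z/3) + C2*exp(sqrt(7)*z/3)


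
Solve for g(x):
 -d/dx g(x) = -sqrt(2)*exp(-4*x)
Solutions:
 g(x) = C1 - sqrt(2)*exp(-4*x)/4


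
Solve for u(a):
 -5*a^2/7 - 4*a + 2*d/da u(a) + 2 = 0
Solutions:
 u(a) = C1 + 5*a^3/42 + a^2 - a


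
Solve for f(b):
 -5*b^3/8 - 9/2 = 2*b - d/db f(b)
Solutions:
 f(b) = C1 + 5*b^4/32 + b^2 + 9*b/2


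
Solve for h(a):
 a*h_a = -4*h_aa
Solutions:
 h(a) = C1 + C2*erf(sqrt(2)*a/4)


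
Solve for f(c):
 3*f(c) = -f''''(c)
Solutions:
 f(c) = (C1*sin(sqrt(2)*3^(1/4)*c/2) + C2*cos(sqrt(2)*3^(1/4)*c/2))*exp(-sqrt(2)*3^(1/4)*c/2) + (C3*sin(sqrt(2)*3^(1/4)*c/2) + C4*cos(sqrt(2)*3^(1/4)*c/2))*exp(sqrt(2)*3^(1/4)*c/2)


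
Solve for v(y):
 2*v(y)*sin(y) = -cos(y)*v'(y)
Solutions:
 v(y) = C1*cos(y)^2


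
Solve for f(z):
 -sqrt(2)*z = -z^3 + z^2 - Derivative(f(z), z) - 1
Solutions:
 f(z) = C1 - z^4/4 + z^3/3 + sqrt(2)*z^2/2 - z


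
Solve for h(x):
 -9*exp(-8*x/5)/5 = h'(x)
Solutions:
 h(x) = C1 + 9*exp(-8*x/5)/8


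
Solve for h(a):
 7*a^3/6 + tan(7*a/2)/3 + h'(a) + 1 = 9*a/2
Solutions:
 h(a) = C1 - 7*a^4/24 + 9*a^2/4 - a + 2*log(cos(7*a/2))/21


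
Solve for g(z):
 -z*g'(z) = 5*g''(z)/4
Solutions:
 g(z) = C1 + C2*erf(sqrt(10)*z/5)


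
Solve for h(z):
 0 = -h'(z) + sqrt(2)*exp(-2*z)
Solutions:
 h(z) = C1 - sqrt(2)*exp(-2*z)/2


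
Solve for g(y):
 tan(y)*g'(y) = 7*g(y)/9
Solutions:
 g(y) = C1*sin(y)^(7/9)


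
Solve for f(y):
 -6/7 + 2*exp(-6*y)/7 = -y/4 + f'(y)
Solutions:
 f(y) = C1 + y^2/8 - 6*y/7 - exp(-6*y)/21


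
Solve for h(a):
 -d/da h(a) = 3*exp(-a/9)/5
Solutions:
 h(a) = C1 + 27*exp(-a/9)/5


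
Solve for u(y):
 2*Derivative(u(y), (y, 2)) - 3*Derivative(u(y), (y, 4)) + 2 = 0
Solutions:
 u(y) = C1 + C2*y + C3*exp(-sqrt(6)*y/3) + C4*exp(sqrt(6)*y/3) - y^2/2


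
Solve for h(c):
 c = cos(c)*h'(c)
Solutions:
 h(c) = C1 + Integral(c/cos(c), c)


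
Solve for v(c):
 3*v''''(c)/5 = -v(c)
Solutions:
 v(c) = (C1*sin(sqrt(2)*3^(3/4)*5^(1/4)*c/6) + C2*cos(sqrt(2)*3^(3/4)*5^(1/4)*c/6))*exp(-sqrt(2)*3^(3/4)*5^(1/4)*c/6) + (C3*sin(sqrt(2)*3^(3/4)*5^(1/4)*c/6) + C4*cos(sqrt(2)*3^(3/4)*5^(1/4)*c/6))*exp(sqrt(2)*3^(3/4)*5^(1/4)*c/6)


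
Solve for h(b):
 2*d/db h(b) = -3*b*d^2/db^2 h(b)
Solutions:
 h(b) = C1 + C2*b^(1/3)


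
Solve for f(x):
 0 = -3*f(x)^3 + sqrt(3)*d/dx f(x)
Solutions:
 f(x) = -sqrt(2)*sqrt(-1/(C1 + sqrt(3)*x))/2
 f(x) = sqrt(2)*sqrt(-1/(C1 + sqrt(3)*x))/2


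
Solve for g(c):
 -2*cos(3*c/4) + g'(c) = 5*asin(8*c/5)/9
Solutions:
 g(c) = C1 + 5*c*asin(8*c/5)/9 + 5*sqrt(25 - 64*c^2)/72 + 8*sin(3*c/4)/3


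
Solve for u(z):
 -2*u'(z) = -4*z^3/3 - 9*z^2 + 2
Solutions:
 u(z) = C1 + z^4/6 + 3*z^3/2 - z


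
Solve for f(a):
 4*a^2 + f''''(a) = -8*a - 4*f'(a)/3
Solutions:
 f(a) = C1 + C4*exp(-6^(2/3)*a/3) - a^3 - 3*a^2 + (C2*sin(2^(2/3)*3^(1/6)*a/2) + C3*cos(2^(2/3)*3^(1/6)*a/2))*exp(6^(2/3)*a/6)


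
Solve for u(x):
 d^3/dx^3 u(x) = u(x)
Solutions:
 u(x) = C3*exp(x) + (C1*sin(sqrt(3)*x/2) + C2*cos(sqrt(3)*x/2))*exp(-x/2)


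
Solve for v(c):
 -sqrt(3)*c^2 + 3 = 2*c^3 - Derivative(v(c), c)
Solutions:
 v(c) = C1 + c^4/2 + sqrt(3)*c^3/3 - 3*c


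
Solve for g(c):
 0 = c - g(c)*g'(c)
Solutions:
 g(c) = -sqrt(C1 + c^2)
 g(c) = sqrt(C1 + c^2)


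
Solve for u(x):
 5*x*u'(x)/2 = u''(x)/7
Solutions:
 u(x) = C1 + C2*erfi(sqrt(35)*x/2)


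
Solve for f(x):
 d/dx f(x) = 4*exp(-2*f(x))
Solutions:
 f(x) = log(-sqrt(C1 + 8*x))
 f(x) = log(C1 + 8*x)/2


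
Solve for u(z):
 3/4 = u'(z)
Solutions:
 u(z) = C1 + 3*z/4


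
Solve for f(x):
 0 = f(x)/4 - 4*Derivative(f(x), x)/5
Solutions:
 f(x) = C1*exp(5*x/16)


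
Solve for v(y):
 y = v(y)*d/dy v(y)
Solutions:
 v(y) = -sqrt(C1 + y^2)
 v(y) = sqrt(C1 + y^2)


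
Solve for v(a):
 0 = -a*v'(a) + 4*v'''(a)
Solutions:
 v(a) = C1 + Integral(C2*airyai(2^(1/3)*a/2) + C3*airybi(2^(1/3)*a/2), a)


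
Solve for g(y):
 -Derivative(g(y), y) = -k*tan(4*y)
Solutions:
 g(y) = C1 - k*log(cos(4*y))/4


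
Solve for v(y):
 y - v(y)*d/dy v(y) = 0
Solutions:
 v(y) = -sqrt(C1 + y^2)
 v(y) = sqrt(C1 + y^2)


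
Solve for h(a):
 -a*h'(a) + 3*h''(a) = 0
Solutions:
 h(a) = C1 + C2*erfi(sqrt(6)*a/6)


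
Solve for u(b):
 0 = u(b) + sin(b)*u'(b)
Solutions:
 u(b) = C1*sqrt(cos(b) + 1)/sqrt(cos(b) - 1)


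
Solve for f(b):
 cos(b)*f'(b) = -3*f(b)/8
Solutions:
 f(b) = C1*(sin(b) - 1)^(3/16)/(sin(b) + 1)^(3/16)


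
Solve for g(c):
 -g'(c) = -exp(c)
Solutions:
 g(c) = C1 + exp(c)


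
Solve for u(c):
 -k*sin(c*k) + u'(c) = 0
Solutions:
 u(c) = C1 - cos(c*k)


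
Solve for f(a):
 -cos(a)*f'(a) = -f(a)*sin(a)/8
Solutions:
 f(a) = C1/cos(a)^(1/8)


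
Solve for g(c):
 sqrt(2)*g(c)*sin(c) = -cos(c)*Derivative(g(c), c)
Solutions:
 g(c) = C1*cos(c)^(sqrt(2))


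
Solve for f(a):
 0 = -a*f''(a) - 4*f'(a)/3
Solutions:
 f(a) = C1 + C2/a^(1/3)


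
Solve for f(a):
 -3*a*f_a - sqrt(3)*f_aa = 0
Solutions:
 f(a) = C1 + C2*erf(sqrt(2)*3^(1/4)*a/2)


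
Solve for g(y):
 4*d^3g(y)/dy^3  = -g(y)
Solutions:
 g(y) = C3*exp(-2^(1/3)*y/2) + (C1*sin(2^(1/3)*sqrt(3)*y/4) + C2*cos(2^(1/3)*sqrt(3)*y/4))*exp(2^(1/3)*y/4)


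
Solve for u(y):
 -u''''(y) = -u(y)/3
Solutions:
 u(y) = C1*exp(-3^(3/4)*y/3) + C2*exp(3^(3/4)*y/3) + C3*sin(3^(3/4)*y/3) + C4*cos(3^(3/4)*y/3)


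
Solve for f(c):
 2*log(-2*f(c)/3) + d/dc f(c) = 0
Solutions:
 Integral(1/(log(-_y) - log(3) + log(2)), (_y, f(c)))/2 = C1 - c


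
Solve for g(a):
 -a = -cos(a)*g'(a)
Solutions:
 g(a) = C1 + Integral(a/cos(a), a)


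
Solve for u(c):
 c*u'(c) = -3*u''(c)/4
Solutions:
 u(c) = C1 + C2*erf(sqrt(6)*c/3)


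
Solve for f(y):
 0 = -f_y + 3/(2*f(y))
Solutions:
 f(y) = -sqrt(C1 + 3*y)
 f(y) = sqrt(C1 + 3*y)


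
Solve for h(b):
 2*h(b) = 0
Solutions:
 h(b) = 0


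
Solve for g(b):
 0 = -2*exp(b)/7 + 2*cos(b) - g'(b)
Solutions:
 g(b) = C1 - 2*exp(b)/7 + 2*sin(b)


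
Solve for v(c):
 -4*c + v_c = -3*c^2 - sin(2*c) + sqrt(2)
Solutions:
 v(c) = C1 - c^3 + 2*c^2 + sqrt(2)*c + cos(2*c)/2


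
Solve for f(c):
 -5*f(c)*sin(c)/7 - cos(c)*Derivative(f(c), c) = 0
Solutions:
 f(c) = C1*cos(c)^(5/7)


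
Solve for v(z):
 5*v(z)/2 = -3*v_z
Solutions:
 v(z) = C1*exp(-5*z/6)


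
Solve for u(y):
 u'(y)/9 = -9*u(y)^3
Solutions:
 u(y) = -sqrt(2)*sqrt(-1/(C1 - 81*y))/2
 u(y) = sqrt(2)*sqrt(-1/(C1 - 81*y))/2


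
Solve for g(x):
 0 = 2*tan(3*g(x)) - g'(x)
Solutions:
 g(x) = -asin(C1*exp(6*x))/3 + pi/3
 g(x) = asin(C1*exp(6*x))/3


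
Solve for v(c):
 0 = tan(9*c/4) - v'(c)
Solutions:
 v(c) = C1 - 4*log(cos(9*c/4))/9


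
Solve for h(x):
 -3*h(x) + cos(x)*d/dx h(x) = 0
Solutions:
 h(x) = C1*(sin(x) + 1)^(3/2)/(sin(x) - 1)^(3/2)


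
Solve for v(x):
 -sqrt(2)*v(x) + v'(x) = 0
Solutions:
 v(x) = C1*exp(sqrt(2)*x)


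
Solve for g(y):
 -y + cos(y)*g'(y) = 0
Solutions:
 g(y) = C1 + Integral(y/cos(y), y)


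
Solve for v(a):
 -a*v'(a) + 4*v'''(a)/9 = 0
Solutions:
 v(a) = C1 + Integral(C2*airyai(2^(1/3)*3^(2/3)*a/2) + C3*airybi(2^(1/3)*3^(2/3)*a/2), a)


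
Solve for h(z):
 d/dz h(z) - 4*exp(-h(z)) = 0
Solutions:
 h(z) = log(C1 + 4*z)


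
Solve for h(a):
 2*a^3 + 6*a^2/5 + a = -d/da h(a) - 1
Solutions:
 h(a) = C1 - a^4/2 - 2*a^3/5 - a^2/2 - a


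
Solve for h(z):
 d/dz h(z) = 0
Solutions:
 h(z) = C1


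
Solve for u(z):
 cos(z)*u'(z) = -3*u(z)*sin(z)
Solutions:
 u(z) = C1*cos(z)^3


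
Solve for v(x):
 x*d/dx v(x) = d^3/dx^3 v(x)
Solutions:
 v(x) = C1 + Integral(C2*airyai(x) + C3*airybi(x), x)


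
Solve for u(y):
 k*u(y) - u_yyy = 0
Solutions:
 u(y) = C1*exp(k^(1/3)*y) + C2*exp(k^(1/3)*y*(-1 + sqrt(3)*I)/2) + C3*exp(-k^(1/3)*y*(1 + sqrt(3)*I)/2)


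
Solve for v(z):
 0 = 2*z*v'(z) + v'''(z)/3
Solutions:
 v(z) = C1 + Integral(C2*airyai(-6^(1/3)*z) + C3*airybi(-6^(1/3)*z), z)


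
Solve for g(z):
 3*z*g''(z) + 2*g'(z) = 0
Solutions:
 g(z) = C1 + C2*z^(1/3)


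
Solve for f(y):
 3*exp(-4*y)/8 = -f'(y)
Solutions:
 f(y) = C1 + 3*exp(-4*y)/32


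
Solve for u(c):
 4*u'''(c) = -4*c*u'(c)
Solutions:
 u(c) = C1 + Integral(C2*airyai(-c) + C3*airybi(-c), c)


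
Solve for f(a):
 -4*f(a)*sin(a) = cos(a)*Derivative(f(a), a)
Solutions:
 f(a) = C1*cos(a)^4


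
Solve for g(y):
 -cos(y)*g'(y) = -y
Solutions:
 g(y) = C1 + Integral(y/cos(y), y)


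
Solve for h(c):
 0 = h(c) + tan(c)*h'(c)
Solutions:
 h(c) = C1/sin(c)


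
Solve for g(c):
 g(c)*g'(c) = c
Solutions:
 g(c) = -sqrt(C1 + c^2)
 g(c) = sqrt(C1 + c^2)


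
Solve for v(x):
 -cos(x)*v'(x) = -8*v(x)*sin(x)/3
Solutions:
 v(x) = C1/cos(x)^(8/3)


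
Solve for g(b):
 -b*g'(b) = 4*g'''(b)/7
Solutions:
 g(b) = C1 + Integral(C2*airyai(-14^(1/3)*b/2) + C3*airybi(-14^(1/3)*b/2), b)


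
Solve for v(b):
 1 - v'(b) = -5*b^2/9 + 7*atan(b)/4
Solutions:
 v(b) = C1 + 5*b^3/27 - 7*b*atan(b)/4 + b + 7*log(b^2 + 1)/8


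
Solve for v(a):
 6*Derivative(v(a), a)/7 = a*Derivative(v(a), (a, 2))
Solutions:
 v(a) = C1 + C2*a^(13/7)


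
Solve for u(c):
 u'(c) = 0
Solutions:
 u(c) = C1


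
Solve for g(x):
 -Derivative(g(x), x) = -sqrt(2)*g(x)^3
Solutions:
 g(x) = -sqrt(2)*sqrt(-1/(C1 + sqrt(2)*x))/2
 g(x) = sqrt(2)*sqrt(-1/(C1 + sqrt(2)*x))/2


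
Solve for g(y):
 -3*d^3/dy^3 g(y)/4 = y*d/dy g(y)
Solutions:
 g(y) = C1 + Integral(C2*airyai(-6^(2/3)*y/3) + C3*airybi(-6^(2/3)*y/3), y)


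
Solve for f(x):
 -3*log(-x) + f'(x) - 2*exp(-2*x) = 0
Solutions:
 f(x) = C1 + 3*x*log(-x) - 3*x - exp(-2*x)


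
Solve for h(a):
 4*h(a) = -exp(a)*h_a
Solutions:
 h(a) = C1*exp(4*exp(-a))


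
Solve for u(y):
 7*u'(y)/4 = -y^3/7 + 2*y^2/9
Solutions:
 u(y) = C1 - y^4/49 + 8*y^3/189


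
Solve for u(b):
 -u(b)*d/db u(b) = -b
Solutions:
 u(b) = -sqrt(C1 + b^2)
 u(b) = sqrt(C1 + b^2)


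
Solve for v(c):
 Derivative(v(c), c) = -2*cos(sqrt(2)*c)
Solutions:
 v(c) = C1 - sqrt(2)*sin(sqrt(2)*c)


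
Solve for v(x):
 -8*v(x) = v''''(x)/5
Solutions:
 v(x) = (C1*sin(10^(1/4)*x) + C2*cos(10^(1/4)*x))*exp(-10^(1/4)*x) + (C3*sin(10^(1/4)*x) + C4*cos(10^(1/4)*x))*exp(10^(1/4)*x)


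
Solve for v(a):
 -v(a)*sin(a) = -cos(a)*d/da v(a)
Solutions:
 v(a) = C1/cos(a)


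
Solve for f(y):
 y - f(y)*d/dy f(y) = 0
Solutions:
 f(y) = -sqrt(C1 + y^2)
 f(y) = sqrt(C1 + y^2)


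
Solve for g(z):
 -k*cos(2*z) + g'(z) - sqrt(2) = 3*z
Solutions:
 g(z) = C1 + k*sin(2*z)/2 + 3*z^2/2 + sqrt(2)*z


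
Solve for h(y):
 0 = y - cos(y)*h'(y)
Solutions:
 h(y) = C1 + Integral(y/cos(y), y)


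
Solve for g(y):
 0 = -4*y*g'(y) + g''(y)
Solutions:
 g(y) = C1 + C2*erfi(sqrt(2)*y)


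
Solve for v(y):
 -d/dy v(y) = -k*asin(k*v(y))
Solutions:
 Integral(1/asin(_y*k), (_y, v(y))) = C1 + k*y


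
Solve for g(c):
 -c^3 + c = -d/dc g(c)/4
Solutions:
 g(c) = C1 + c^4 - 2*c^2


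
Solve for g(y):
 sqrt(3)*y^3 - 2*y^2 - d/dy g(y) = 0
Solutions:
 g(y) = C1 + sqrt(3)*y^4/4 - 2*y^3/3


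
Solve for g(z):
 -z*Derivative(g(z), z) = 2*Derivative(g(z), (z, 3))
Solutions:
 g(z) = C1 + Integral(C2*airyai(-2^(2/3)*z/2) + C3*airybi(-2^(2/3)*z/2), z)


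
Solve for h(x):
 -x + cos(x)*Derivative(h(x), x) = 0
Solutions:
 h(x) = C1 + Integral(x/cos(x), x)


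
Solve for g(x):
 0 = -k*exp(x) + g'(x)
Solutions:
 g(x) = C1 + k*exp(x)


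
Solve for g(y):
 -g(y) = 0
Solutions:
 g(y) = 0


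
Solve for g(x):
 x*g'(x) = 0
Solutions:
 g(x) = C1


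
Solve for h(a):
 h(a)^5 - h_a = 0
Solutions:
 h(a) = -(-1/(C1 + 4*a))^(1/4)
 h(a) = (-1/(C1 + 4*a))^(1/4)
 h(a) = -I*(-1/(C1 + 4*a))^(1/4)
 h(a) = I*(-1/(C1 + 4*a))^(1/4)


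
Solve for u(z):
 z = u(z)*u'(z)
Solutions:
 u(z) = -sqrt(C1 + z^2)
 u(z) = sqrt(C1 + z^2)


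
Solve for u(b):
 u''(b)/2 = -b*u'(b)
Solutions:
 u(b) = C1 + C2*erf(b)


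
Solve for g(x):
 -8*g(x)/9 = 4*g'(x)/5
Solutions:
 g(x) = C1*exp(-10*x/9)


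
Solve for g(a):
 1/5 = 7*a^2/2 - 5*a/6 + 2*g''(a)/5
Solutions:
 g(a) = C1 + C2*a - 35*a^4/48 + 25*a^3/72 + a^2/4


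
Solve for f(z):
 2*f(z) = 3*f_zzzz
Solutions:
 f(z) = C1*exp(-2^(1/4)*3^(3/4)*z/3) + C2*exp(2^(1/4)*3^(3/4)*z/3) + C3*sin(2^(1/4)*3^(3/4)*z/3) + C4*cos(2^(1/4)*3^(3/4)*z/3)


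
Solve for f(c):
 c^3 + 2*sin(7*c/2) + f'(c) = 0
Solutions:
 f(c) = C1 - c^4/4 + 4*cos(7*c/2)/7


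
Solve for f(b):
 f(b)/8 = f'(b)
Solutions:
 f(b) = C1*exp(b/8)


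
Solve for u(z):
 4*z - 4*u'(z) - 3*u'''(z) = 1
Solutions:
 u(z) = C1 + C2*sin(2*sqrt(3)*z/3) + C3*cos(2*sqrt(3)*z/3) + z^2/2 - z/4


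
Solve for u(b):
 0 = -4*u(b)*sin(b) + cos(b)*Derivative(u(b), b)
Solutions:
 u(b) = C1/cos(b)^4


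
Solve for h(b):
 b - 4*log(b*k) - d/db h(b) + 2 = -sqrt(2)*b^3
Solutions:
 h(b) = C1 + sqrt(2)*b^4/4 + b^2/2 - 4*b*log(b*k) + 6*b


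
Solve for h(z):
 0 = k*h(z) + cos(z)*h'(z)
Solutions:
 h(z) = C1*exp(k*(log(sin(z) - 1) - log(sin(z) + 1))/2)


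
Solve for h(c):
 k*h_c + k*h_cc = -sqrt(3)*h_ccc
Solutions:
 h(c) = C1 + C2*exp(sqrt(3)*c*(-k + sqrt(k*(k - 4*sqrt(3))))/6) + C3*exp(-sqrt(3)*c*(k + sqrt(k*(k - 4*sqrt(3))))/6)


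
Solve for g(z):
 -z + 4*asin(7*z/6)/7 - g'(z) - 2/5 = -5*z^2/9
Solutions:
 g(z) = C1 + 5*z^3/27 - z^2/2 + 4*z*asin(7*z/6)/7 - 2*z/5 + 4*sqrt(36 - 49*z^2)/49


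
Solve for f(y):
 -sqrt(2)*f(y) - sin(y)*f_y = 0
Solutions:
 f(y) = C1*(cos(y) + 1)^(sqrt(2)/2)/(cos(y) - 1)^(sqrt(2)/2)


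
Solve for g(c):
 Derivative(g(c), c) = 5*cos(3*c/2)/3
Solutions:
 g(c) = C1 + 10*sin(3*c/2)/9


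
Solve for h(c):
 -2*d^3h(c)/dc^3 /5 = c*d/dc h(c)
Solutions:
 h(c) = C1 + Integral(C2*airyai(-2^(2/3)*5^(1/3)*c/2) + C3*airybi(-2^(2/3)*5^(1/3)*c/2), c)


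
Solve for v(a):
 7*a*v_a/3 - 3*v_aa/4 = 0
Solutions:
 v(a) = C1 + C2*erfi(sqrt(14)*a/3)


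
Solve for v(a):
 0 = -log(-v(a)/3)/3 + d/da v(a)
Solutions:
 -3*Integral(1/(log(-_y) - log(3)), (_y, v(a))) = C1 - a


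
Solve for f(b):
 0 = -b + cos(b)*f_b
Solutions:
 f(b) = C1 + Integral(b/cos(b), b)


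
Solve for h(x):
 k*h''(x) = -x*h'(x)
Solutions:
 h(x) = C1 + C2*sqrt(k)*erf(sqrt(2)*x*sqrt(1/k)/2)


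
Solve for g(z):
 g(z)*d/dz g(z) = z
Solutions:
 g(z) = -sqrt(C1 + z^2)
 g(z) = sqrt(C1 + z^2)


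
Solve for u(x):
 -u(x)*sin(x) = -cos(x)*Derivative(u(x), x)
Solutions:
 u(x) = C1/cos(x)


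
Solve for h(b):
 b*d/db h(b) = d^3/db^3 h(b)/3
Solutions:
 h(b) = C1 + Integral(C2*airyai(3^(1/3)*b) + C3*airybi(3^(1/3)*b), b)


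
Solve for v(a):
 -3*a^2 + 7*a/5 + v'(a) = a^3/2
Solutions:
 v(a) = C1 + a^4/8 + a^3 - 7*a^2/10


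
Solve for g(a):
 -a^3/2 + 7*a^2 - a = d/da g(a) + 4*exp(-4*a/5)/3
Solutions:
 g(a) = C1 - a^4/8 + 7*a^3/3 - a^2/2 + 5*exp(-4*a/5)/3


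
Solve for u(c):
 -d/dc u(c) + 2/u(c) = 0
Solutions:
 u(c) = -sqrt(C1 + 4*c)
 u(c) = sqrt(C1 + 4*c)


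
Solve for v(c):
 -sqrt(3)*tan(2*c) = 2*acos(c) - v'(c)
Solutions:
 v(c) = C1 + 2*c*acos(c) - 2*sqrt(1 - c^2) - sqrt(3)*log(cos(2*c))/2


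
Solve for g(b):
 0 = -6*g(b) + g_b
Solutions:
 g(b) = C1*exp(6*b)


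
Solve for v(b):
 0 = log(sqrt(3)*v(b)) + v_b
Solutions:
 2*Integral(1/(2*log(_y) + log(3)), (_y, v(b))) = C1 - b


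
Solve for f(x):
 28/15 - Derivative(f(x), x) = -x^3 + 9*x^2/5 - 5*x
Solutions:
 f(x) = C1 + x^4/4 - 3*x^3/5 + 5*x^2/2 + 28*x/15


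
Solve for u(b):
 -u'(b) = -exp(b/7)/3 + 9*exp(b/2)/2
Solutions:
 u(b) = C1 + 7*exp(b/7)/3 - 9*exp(b/2)


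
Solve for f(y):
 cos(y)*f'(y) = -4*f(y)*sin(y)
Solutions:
 f(y) = C1*cos(y)^4


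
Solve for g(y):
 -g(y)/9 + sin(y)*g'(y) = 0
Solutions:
 g(y) = C1*(cos(y) - 1)^(1/18)/(cos(y) + 1)^(1/18)


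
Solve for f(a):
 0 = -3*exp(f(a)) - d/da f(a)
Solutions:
 f(a) = log(1/(C1 + 3*a))


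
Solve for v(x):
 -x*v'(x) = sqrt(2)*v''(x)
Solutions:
 v(x) = C1 + C2*erf(2^(1/4)*x/2)


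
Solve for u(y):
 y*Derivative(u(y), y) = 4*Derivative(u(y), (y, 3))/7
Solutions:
 u(y) = C1 + Integral(C2*airyai(14^(1/3)*y/2) + C3*airybi(14^(1/3)*y/2), y)


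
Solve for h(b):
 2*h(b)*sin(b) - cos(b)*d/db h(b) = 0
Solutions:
 h(b) = C1/cos(b)^2


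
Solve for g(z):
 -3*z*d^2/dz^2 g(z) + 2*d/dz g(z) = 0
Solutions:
 g(z) = C1 + C2*z^(5/3)


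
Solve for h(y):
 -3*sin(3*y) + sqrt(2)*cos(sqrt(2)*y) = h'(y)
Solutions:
 h(y) = C1 + sin(sqrt(2)*y) + cos(3*y)


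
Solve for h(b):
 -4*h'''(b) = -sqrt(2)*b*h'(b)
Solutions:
 h(b) = C1 + Integral(C2*airyai(sqrt(2)*b/2) + C3*airybi(sqrt(2)*b/2), b)


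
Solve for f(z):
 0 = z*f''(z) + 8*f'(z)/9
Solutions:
 f(z) = C1 + C2*z^(1/9)


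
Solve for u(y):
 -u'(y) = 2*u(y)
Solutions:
 u(y) = C1*exp(-2*y)


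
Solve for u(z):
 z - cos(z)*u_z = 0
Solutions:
 u(z) = C1 + Integral(z/cos(z), z)


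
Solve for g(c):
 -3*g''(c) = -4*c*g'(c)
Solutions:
 g(c) = C1 + C2*erfi(sqrt(6)*c/3)


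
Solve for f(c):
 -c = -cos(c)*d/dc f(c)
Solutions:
 f(c) = C1 + Integral(c/cos(c), c)


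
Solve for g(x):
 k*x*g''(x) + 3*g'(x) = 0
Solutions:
 g(x) = C1 + x^(((re(k) - 3)*re(k) + im(k)^2)/(re(k)^2 + im(k)^2))*(C2*sin(3*log(x)*Abs(im(k))/(re(k)^2 + im(k)^2)) + C3*cos(3*log(x)*im(k)/(re(k)^2 + im(k)^2)))


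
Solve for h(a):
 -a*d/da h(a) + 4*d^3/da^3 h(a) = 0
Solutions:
 h(a) = C1 + Integral(C2*airyai(2^(1/3)*a/2) + C3*airybi(2^(1/3)*a/2), a)


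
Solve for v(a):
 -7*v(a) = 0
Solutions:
 v(a) = 0


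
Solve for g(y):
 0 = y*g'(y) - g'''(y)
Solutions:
 g(y) = C1 + Integral(C2*airyai(y) + C3*airybi(y), y)


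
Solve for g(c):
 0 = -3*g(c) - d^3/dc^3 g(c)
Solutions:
 g(c) = C3*exp(-3^(1/3)*c) + (C1*sin(3^(5/6)*c/2) + C2*cos(3^(5/6)*c/2))*exp(3^(1/3)*c/2)


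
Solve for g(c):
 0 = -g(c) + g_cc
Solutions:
 g(c) = C1*exp(-c) + C2*exp(c)


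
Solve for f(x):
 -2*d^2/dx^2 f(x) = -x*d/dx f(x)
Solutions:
 f(x) = C1 + C2*erfi(x/2)


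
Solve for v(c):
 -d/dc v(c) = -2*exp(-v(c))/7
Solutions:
 v(c) = log(C1 + 2*c/7)


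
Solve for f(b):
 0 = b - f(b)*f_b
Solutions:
 f(b) = -sqrt(C1 + b^2)
 f(b) = sqrt(C1 + b^2)


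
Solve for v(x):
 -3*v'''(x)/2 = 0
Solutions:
 v(x) = C1 + C2*x + C3*x^2


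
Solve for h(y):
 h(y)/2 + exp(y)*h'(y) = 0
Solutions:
 h(y) = C1*exp(exp(-y)/2)


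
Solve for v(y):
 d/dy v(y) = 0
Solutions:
 v(y) = C1


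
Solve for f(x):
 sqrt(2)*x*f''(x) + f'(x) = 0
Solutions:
 f(x) = C1 + C2*x^(1 - sqrt(2)/2)


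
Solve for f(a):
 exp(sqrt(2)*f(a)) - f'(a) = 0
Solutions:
 f(a) = sqrt(2)*(2*log(-1/(C1 + a)) - log(2))/4


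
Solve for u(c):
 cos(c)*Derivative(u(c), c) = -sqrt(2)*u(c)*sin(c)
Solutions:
 u(c) = C1*cos(c)^(sqrt(2))


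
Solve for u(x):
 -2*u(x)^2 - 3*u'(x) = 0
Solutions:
 u(x) = 3/(C1 + 2*x)


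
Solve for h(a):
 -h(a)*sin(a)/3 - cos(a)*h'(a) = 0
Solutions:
 h(a) = C1*cos(a)^(1/3)


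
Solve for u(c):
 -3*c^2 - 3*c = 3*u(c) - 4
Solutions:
 u(c) = -c^2 - c + 4/3


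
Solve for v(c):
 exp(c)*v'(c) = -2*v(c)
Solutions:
 v(c) = C1*exp(2*exp(-c))


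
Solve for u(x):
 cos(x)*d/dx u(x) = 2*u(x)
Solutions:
 u(x) = C1*(sin(x) + 1)/(sin(x) - 1)


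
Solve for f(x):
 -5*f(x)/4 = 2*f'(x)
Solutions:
 f(x) = C1*exp(-5*x/8)


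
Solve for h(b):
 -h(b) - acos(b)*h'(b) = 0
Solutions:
 h(b) = C1*exp(-Integral(1/acos(b), b))


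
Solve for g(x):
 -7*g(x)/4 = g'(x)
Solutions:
 g(x) = C1*exp(-7*x/4)
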